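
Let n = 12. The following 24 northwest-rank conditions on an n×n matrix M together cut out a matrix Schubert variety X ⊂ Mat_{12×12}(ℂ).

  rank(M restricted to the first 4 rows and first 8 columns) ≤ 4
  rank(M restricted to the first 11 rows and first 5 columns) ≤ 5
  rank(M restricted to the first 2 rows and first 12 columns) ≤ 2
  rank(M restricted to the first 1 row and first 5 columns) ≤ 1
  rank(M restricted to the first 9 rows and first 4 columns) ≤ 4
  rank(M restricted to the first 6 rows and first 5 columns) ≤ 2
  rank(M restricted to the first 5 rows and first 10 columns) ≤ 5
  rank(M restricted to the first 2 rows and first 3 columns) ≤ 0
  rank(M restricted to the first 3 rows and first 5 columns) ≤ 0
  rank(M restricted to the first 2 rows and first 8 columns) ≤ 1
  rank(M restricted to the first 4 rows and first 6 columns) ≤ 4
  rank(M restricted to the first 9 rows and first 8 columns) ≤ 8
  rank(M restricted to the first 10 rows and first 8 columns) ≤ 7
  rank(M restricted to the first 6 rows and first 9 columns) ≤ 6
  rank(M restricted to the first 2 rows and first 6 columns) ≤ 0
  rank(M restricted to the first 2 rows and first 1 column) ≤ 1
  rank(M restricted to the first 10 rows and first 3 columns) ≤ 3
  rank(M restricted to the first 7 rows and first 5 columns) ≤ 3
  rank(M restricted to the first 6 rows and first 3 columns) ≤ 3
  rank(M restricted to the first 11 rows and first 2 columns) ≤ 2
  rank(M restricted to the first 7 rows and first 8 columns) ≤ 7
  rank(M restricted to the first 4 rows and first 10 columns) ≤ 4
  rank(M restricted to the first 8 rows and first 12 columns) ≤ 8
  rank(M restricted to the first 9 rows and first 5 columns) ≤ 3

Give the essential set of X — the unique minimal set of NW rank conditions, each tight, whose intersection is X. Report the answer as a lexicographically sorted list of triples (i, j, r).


Reconstructing r_w from the 24 given conditions:

  R[1]: 0 | 0 | 0 | 0 | 0 | 0 | 1 | 1 | 1 | 1 | 1 | 1
  R[2]: 0 | 0 | 0 | 0 | 0 | 0 | 1 | 1 | 2 | 2 | 2 | 2
  R[3]: 0 | 0 | 0 | 0 | 0 | 1 | 2 | 2 | 3 | 3 | 3 | 3
  R[4]: 1 | 1 | 1 | 1 | 1 | 2 | 3 | 3 | 4 | 4 | 4 | 4
  R[5]: 1 | 2 | 2 | 2 | 2 | 3 | 4 | 4 | 5 | 5 | 5 | 5
  R[6]: 1 | 2 | 2 | 2 | 2 | 3 | 4 | 5 | 6 | 6 | 6 | 6
  R[7]: 1 | 2 | 3 | 3 | 3 | 4 | 5 | 6 | 7 | 7 | 7 | 7
  R[8]: 1 | 2 | 3 | 3 | 3 | 4 | 5 | 6 | 7 | 8 | 8 | 8
  R[9]: 1 | 2 | 3 | 3 | 3 | 4 | 5 | 6 | 7 | 8 | 9 | 9
  R[10]: 1 | 2 | 3 | 4 | 4 | 5 | 6 | 7 | 8 | 9 | 10 | 10
  R[11]: 1 | 2 | 3 | 4 | 5 | 6 | 7 | 8 | 9 | 10 | 11 | 11
  R[12]: 1 | 2 | 3 | 4 | 5 | 6 | 7 | 8 | 9 | 10 | 11 | 12

reading off 1-entries of Δ²R: w = (7, 9, 6, 1, 2, 8, 3, 10, 11, 4, 5, 12).

Rothe diagram D(w) (25 cells), 5 SE-corners (essential conditions):

[(2, 6, 0), (2, 8, 1), (3, 5, 0), (6, 5, 2), (9, 5, 3)]


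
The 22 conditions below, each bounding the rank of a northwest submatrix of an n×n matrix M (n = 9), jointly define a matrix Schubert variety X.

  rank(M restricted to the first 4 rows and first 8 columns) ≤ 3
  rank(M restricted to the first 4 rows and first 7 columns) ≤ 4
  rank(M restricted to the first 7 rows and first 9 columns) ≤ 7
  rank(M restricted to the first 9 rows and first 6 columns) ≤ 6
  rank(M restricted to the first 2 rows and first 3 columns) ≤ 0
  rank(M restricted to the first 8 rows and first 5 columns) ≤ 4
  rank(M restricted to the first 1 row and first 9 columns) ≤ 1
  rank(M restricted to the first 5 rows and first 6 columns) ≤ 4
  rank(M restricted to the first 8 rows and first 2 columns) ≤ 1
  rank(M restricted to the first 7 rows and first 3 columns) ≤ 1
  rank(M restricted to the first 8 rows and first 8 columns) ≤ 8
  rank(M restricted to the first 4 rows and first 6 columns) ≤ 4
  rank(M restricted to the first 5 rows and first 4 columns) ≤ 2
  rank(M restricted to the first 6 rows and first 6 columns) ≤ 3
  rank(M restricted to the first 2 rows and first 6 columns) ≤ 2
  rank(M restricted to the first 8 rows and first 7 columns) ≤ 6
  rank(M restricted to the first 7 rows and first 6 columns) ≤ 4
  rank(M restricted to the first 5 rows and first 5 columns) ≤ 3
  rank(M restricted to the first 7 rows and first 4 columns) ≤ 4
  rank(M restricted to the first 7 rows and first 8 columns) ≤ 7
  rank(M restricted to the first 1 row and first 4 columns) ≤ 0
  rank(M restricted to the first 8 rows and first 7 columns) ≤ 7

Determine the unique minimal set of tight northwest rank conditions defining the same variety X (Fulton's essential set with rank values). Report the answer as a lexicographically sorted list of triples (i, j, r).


Rank table r_w(9×9) implied by the 22 constraints:

  R[1]: 0 0 0 0 1 1 1 1 1
  R[2]: 0 0 0 1 2 2 2 2 2
  R[3]: 1 1 1 2 3 3 3 3 3
  R[4]: 1 1 1 2 3 3 3 3 4
  R[5]: 1 1 1 2 3 3 4 4 5
  R[6]: 1 1 1 2 3 3 4 5 6
  R[7]: 1 1 1 2 3 4 5 6 7
  R[8]: 1 1 2 3 4 5 6 7 8
  R[9]: 1 2 3 4 5 6 7 8 9

second differences of R give the permutation w = (5, 4, 1, 9, 7, 8, 6, 3, 2).

ℓ(w)=21; the 6 essential cells (i,j,r):

[(1, 4, 0), (2, 3, 0), (4, 8, 3), (6, 6, 3), (7, 3, 1), (8, 2, 1)]


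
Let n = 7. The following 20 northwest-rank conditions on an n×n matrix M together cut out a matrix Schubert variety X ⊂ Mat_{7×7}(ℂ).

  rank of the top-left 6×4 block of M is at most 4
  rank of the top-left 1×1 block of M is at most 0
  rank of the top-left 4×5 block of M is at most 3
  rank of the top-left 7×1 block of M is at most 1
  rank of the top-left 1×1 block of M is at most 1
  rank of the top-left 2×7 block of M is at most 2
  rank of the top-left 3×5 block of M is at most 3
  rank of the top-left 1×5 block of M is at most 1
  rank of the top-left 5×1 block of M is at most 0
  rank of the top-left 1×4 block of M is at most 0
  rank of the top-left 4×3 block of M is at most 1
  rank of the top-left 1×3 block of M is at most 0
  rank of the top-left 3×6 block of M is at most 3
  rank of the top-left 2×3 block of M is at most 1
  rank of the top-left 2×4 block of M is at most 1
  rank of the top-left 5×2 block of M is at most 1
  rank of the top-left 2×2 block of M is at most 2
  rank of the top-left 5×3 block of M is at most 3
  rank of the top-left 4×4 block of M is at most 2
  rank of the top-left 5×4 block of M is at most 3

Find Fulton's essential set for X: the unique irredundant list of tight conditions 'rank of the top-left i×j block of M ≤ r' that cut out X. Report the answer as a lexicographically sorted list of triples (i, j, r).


Reconstructing r_w from the 20 given conditions:

  row 1: 0  0  0  0  1  1  1
  row 2: 0  1  1  1  2  2  2
  row 3: 0  1  1  2  3  3  3
  row 4: 0  1  1  2  3  4  4
  row 5: 0  1  2  3  4  5  5
  row 6: 1  2  3  4  5  6  6
  row 7: 1  2  3  4  5  6  7

so w = (5, 2, 4, 6, 3, 1, 7).

3 SE-corners of the 10-cell Rothe diagram give Ess(w):

[(1, 4, 0), (4, 3, 1), (5, 1, 0)]


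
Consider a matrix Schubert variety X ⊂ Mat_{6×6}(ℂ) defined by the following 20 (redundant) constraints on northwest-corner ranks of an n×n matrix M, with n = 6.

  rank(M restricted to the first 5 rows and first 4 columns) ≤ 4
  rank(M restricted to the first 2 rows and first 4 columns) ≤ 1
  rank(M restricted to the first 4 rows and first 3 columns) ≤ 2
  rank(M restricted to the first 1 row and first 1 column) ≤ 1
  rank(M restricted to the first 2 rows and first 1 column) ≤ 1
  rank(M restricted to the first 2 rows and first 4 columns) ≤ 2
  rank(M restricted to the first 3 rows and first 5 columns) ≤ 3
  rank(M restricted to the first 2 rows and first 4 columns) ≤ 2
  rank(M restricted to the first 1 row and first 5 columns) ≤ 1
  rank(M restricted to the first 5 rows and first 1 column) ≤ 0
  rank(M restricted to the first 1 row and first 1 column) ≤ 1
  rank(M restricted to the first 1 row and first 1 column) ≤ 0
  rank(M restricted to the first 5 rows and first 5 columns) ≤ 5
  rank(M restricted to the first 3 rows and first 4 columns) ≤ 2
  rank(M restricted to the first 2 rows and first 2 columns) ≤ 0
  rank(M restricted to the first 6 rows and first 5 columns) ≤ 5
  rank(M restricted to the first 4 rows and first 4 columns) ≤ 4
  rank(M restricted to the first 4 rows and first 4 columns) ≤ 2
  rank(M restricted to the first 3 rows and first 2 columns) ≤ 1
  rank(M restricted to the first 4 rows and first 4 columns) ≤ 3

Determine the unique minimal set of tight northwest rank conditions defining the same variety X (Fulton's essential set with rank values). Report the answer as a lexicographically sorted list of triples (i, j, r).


The tightest implied rank at each (i,j), from the 20 conditions:

  i=1: 0, 0, 1, 1, 1, 1
  i=2: 0, 0, 1, 1, 2, 2
  i=3: 0, 1, 2, 2, 3, 3
  i=4: 0, 1, 2, 2, 3, 4
  i=5: 0, 1, 2, 3, 4, 5
  i=6: 1, 2, 3, 4, 5, 6

giving w = (3, 5, 2, 6, 4, 1) via Δ²R.

ℓ(w)=9; the 4 essential cells (i,j,r):

[(2, 2, 0), (2, 4, 1), (4, 4, 2), (5, 1, 0)]


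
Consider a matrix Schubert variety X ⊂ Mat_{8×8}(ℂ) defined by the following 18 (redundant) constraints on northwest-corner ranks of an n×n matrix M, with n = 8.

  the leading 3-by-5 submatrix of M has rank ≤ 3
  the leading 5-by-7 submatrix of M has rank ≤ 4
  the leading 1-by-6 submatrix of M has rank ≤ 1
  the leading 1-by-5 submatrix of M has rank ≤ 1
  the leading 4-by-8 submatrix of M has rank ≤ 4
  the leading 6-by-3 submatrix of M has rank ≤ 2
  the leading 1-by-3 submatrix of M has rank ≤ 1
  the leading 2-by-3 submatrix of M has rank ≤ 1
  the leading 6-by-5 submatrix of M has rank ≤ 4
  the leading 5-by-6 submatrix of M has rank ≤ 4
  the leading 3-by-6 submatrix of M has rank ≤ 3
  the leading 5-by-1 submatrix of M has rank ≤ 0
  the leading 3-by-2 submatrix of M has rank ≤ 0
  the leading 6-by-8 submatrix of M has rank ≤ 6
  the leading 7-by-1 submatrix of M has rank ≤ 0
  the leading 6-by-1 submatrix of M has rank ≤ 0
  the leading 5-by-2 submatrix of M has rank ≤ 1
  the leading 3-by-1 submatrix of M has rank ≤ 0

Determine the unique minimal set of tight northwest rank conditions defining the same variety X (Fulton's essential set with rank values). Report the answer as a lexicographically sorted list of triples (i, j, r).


Recovering R(i,j) via the rank-extension bound from the 18 conditions:

  row 1: 0  0  1  1  1  1  1  1
  row 2: 0  0  1  2  2  2  2  2
  row 3: 0  0  1  2  3  3  3  3
  row 4: 0  1  2  3  4  4  4  4
  row 5: 0  1  2  3  4  4  4  5
  row 6: 0  1  2  3  4  5  5  6
  row 7: 0  1  2  3  4  5  6  7
  row 8: 1  2  3  4  5  6  7  8

giving w = (3, 4, 5, 2, 8, 6, 7, 1) via Δ²R.

|D(w)|=12, |Ess(w)|=3:

[(3, 2, 0), (5, 7, 4), (7, 1, 0)]


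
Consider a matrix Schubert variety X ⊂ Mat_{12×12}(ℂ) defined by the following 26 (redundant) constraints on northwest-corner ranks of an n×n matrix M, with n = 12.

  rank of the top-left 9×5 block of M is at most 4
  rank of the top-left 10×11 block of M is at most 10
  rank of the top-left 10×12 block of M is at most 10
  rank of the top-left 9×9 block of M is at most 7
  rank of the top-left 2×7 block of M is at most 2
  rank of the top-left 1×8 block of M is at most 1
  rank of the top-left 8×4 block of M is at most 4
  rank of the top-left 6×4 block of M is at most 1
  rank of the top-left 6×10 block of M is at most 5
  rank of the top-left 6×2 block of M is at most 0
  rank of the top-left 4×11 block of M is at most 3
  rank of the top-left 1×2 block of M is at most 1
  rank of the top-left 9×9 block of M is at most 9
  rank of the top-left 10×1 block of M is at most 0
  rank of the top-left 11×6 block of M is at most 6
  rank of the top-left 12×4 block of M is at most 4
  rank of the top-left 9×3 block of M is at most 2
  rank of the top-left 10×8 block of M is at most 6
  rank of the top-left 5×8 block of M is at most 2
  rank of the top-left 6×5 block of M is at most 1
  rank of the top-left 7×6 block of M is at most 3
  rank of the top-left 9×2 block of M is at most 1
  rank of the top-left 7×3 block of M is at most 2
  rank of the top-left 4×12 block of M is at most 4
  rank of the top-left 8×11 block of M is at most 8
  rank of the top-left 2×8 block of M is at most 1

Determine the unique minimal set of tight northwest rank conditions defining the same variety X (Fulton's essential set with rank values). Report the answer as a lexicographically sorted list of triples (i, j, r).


The tightest implied rank at each (i,j), from the 26 conditions:

  row 1: 0  0  1  1  1  1  1  1  1  1  1  1
  row 2: 0  0  1  1  1  1  1  1  2  2  2  2
  row 3: 0  0  1  1  1  2  2  2  3  3  3  3
  row 4: 0  0  1  1  1  2  2  2  3  3  3  4
  row 5: 0  0  1  1  1  2  2  2  3  4  4  5
  row 6: 0  0  1  1  1  2  3  3  4  5  5  6
  row 7: 0  1  2  2  2  3  4  4  5  6  6  7
  row 8: 0  1  2  3  3  4  5  5  6  7  7  8
  row 9: 0  1  2  3  4  5  6  6  7  8  8  9
  row 10: 0  1  2  3  4  5  6  6  7  8  9  10
  row 11: 1  2  3  4  5  6  7  7  8  9  10  11
  row 12: 1  2  3  4  5  6  7  8  9  10  11  12

second differences of R give the permutation w = (3, 9, 6, 12, 10, 7, 2, 4, 5, 11, 1, 8).

D(w) has 36 cells with 7 SE-corners; essential set:

[(2, 8, 1), (4, 11, 3), (5, 8, 2), (6, 2, 0), (6, 5, 1), (10, 1, 0), (10, 8, 6)]


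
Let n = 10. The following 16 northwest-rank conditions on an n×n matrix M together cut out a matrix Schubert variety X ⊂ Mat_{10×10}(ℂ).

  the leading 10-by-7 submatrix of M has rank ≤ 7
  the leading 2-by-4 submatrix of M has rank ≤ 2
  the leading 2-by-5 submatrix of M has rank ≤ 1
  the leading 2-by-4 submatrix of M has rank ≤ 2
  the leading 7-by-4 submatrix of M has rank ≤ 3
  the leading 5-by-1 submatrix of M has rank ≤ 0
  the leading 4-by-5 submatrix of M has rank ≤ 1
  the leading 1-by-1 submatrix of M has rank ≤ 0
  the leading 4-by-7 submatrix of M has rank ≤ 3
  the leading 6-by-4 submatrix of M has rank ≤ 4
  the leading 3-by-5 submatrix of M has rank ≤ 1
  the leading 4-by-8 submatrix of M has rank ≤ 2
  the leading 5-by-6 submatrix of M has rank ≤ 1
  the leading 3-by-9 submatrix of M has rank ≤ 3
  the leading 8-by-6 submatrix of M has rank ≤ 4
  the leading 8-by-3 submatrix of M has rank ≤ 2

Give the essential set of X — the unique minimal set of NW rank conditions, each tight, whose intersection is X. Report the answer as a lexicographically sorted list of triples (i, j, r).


Rank table r_w(10×10) implied by the 16 constraints:

  row 1: 0, 1, 1, 1, 1, 1, 1, 1, 1, 1
  row 2: 0, 1, 1, 1, 1, 1, 2, 2, 2, 2
  row 3: 0, 1, 1, 1, 1, 1, 2, 2, 3, 3
  row 4: 0, 1, 1, 1, 1, 1, 2, 2, 3, 4
  row 5: 0, 1, 1, 1, 1, 1, 2, 3, 4, 5
  row 6: 1, 2, 2, 2, 2, 2, 3, 4, 5, 6
  row 7: 1, 2, 2, 3, 3, 3, 4, 5, 6, 7
  row 8: 1, 2, 2, 3, 4, 4, 5, 6, 7, 8
  row 9: 1, 2, 3, 4, 5, 5, 6, 7, 8, 9
  row 10: 1, 2, 3, 4, 5, 6, 7, 8, 9, 10

reading off 1-entries of Δ²R: w = (2, 7, 9, 10, 8, 1, 4, 5, 3, 6).

D(w) has 25 cells with 4 SE-corners; essential set:

[(4, 8, 2), (5, 1, 0), (5, 6, 1), (8, 3, 2)]


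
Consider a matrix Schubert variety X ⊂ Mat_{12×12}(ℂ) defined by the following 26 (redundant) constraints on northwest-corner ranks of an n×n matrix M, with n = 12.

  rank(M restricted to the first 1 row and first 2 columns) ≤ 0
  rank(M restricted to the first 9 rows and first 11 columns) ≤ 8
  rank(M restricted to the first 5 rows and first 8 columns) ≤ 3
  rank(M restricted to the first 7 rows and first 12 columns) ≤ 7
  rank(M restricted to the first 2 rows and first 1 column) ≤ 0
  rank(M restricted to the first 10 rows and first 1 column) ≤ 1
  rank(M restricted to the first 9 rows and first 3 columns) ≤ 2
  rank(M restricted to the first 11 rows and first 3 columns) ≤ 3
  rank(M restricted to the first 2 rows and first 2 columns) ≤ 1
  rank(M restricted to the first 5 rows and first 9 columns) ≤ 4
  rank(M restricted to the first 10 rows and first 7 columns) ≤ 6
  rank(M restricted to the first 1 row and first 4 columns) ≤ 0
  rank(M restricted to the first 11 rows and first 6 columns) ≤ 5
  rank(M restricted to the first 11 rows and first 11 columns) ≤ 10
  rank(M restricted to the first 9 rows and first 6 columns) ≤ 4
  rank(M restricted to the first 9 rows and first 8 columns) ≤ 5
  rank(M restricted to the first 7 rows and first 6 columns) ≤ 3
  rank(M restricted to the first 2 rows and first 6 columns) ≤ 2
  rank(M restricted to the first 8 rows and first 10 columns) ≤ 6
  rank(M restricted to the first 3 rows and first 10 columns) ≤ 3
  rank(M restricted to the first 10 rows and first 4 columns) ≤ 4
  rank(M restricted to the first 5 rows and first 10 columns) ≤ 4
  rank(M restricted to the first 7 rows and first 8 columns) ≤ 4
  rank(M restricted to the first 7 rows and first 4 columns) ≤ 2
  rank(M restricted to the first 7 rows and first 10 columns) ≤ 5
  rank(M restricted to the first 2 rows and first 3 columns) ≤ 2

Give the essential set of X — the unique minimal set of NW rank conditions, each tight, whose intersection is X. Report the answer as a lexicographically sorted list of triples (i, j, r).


Computing R[i][j] = min implied NW-rank bound (n=12, 26 conditions):

  0  0  0  0  1  1  1  1  1  1  1  1
  0  1  1  1  2  2  2  2  2  2  2  2
  1  2  2  2  3  3  3  3  3  3  3  3
  1  2  2  2  3  3  3  3  4  4  4  4
  1  2  2  2  3  3  3  3  4  4  5  5
  1  2  2  2  3  3  4  4  5  5  6  6
  1  2  2  2  3  3  4  4  5  5  6  7
  1  2  2  3  4  4  5  5  6  6  7  8
  1  2  2  3  4  4  5  5  6  7  8  9
  1  2  3  4  5  5  6  6  7  8  9  10
  1  2  3  4  5  5  6  7  8  9  10  11
  1  2  3  4  5  6  7  8  9  10  11  12

hence w(1..12) = (5, 2, 1, 9, 11, 7, 12, 4, 10, 3, 8, 6).

Fulton essential set (12 of the 29 Rothe cells):

[(1, 4, 0), (2, 1, 0), (5, 8, 3), (5, 10, 4), (7, 4, 2), (7, 6, 3), (7, 8, 4), (7, 10, 5), (9, 3, 2), (9, 6, 4), (9, 8, 5), (11, 6, 5)]


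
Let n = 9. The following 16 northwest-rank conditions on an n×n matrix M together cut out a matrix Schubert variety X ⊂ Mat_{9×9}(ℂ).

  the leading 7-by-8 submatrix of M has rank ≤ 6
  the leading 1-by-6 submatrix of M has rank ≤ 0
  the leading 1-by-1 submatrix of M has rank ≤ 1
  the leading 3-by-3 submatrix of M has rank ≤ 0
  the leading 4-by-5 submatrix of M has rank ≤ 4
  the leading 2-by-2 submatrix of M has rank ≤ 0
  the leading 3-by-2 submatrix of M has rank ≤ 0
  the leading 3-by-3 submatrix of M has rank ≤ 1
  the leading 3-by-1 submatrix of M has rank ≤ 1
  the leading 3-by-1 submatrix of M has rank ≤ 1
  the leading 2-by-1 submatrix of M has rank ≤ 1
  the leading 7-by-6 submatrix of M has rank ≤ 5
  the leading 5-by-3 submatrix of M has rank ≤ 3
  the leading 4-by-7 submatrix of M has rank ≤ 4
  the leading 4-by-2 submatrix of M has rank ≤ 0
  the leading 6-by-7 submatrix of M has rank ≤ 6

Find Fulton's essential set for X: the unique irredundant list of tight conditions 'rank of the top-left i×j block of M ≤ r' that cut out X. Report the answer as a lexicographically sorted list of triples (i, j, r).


Rank table r_w(9×9) implied by the 16 constraints:

  R[1]: 0, 0, 0, 0, 0, 0, 1, 1, 1
  R[2]: 0, 0, 0, 1, 1, 1, 2, 2, 2
  R[3]: 0, 0, 0, 1, 2, 2, 3, 3, 3
  R[4]: 0, 0, 1, 2, 3, 3, 4, 4, 4
  R[5]: 1, 1, 2, 3, 4, 4, 5, 5, 5
  R[6]: 1, 2, 3, 4, 5, 5, 6, 6, 6
  R[7]: 1, 2, 3, 4, 5, 5, 6, 6, 7
  R[8]: 1, 2, 3, 4, 5, 6, 7, 7, 8
  R[9]: 1, 2, 3, 4, 5, 6, 7, 8, 9

reading off 1-entries of Δ²R: w = (7, 4, 5, 3, 1, 2, 9, 6, 8).

Fulton essential set (5 of the 16 Rothe cells):

[(1, 6, 0), (3, 3, 0), (4, 2, 0), (7, 6, 5), (7, 8, 6)]


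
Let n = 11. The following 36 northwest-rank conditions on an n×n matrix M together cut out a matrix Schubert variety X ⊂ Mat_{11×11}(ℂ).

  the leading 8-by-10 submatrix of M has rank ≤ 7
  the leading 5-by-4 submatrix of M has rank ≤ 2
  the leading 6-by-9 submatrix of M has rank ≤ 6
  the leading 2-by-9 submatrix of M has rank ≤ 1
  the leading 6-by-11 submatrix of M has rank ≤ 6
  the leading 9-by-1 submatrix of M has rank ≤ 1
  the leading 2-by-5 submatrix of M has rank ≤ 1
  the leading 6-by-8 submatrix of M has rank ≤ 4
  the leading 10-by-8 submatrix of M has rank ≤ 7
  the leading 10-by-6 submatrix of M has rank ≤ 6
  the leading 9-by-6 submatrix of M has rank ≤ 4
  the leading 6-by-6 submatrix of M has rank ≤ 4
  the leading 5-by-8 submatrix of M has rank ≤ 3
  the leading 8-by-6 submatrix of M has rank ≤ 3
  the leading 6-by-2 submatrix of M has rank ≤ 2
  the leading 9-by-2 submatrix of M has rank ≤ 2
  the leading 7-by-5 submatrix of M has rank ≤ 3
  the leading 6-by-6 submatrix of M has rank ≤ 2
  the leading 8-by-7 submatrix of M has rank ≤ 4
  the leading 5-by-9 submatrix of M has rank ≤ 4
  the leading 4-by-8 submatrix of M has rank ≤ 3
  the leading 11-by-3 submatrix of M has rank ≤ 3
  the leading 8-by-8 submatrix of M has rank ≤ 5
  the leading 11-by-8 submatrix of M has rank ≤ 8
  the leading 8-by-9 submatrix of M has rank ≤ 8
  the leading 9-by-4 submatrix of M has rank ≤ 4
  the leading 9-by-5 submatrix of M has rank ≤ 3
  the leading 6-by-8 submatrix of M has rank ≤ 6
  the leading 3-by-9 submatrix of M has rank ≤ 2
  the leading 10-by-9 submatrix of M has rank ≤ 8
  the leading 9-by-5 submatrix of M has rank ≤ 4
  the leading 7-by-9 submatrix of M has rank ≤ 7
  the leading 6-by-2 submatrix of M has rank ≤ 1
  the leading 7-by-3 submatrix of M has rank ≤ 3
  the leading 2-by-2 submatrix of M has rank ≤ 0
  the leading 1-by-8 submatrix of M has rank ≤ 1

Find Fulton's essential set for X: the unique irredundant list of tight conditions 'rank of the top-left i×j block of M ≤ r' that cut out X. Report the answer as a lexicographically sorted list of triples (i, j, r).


Computing R[i][j] = min implied NW-rank bound (n=11, 36 conditions):

  0, 0, 1, 1, 1, 1, 1, 1, 1, 1, 1
  0, 0, 1, 1, 1, 1, 1, 1, 1, 2, 2
  1, 1, 2, 2, 2, 2, 2, 2, 2, 3, 3
  1, 1, 2, 2, 2, 2, 3, 3, 3, 4, 4
  1, 1, 2, 2, 2, 2, 3, 3, 4, 5, 5
  1, 1, 2, 2, 2, 2, 3, 4, 5, 6, 6
  1, 2, 3, 3, 3, 3, 4, 5, 6, 7, 7
  1, 2, 3, 3, 3, 3, 4, 5, 6, 7, 8
  1, 2, 3, 3, 3, 4, 5, 6, 7, 8, 9
  1, 2, 3, 4, 4, 5, 6, 7, 8, 9, 10
  1, 2, 3, 4, 5, 6, 7, 8, 9, 10, 11

so w = (3, 10, 1, 7, 9, 8, 2, 11, 6, 4, 5).

Rothe diagram D(w) (28 cells), 7 SE-corners (essential conditions):

[(2, 2, 0), (2, 9, 1), (5, 8, 3), (6, 2, 1), (6, 6, 2), (8, 6, 3), (9, 5, 3)]


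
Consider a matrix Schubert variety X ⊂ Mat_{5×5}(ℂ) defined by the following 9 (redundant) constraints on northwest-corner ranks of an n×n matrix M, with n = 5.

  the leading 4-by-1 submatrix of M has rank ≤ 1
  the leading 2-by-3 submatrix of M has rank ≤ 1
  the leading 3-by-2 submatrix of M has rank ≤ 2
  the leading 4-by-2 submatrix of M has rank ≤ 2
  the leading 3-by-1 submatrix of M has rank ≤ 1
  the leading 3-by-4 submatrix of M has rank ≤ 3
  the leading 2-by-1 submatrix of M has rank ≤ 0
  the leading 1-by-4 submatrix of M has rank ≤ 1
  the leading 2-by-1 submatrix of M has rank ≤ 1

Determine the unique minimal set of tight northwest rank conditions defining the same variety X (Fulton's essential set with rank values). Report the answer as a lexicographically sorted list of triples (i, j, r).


Reconstructing r_w from the 9 given conditions:

  R[1]: 0, 1, 1, 1, 1
  R[2]: 0, 1, 1, 2, 2
  R[3]: 1, 2, 2, 3, 3
  R[4]: 1, 2, 3, 4, 4
  R[5]: 1, 2, 3, 4, 5

reading off 1-entries of Δ²R: w = (2, 4, 1, 3, 5).

ℓ(w)=3; the 2 essential cells (i,j,r):

[(2, 1, 0), (2, 3, 1)]


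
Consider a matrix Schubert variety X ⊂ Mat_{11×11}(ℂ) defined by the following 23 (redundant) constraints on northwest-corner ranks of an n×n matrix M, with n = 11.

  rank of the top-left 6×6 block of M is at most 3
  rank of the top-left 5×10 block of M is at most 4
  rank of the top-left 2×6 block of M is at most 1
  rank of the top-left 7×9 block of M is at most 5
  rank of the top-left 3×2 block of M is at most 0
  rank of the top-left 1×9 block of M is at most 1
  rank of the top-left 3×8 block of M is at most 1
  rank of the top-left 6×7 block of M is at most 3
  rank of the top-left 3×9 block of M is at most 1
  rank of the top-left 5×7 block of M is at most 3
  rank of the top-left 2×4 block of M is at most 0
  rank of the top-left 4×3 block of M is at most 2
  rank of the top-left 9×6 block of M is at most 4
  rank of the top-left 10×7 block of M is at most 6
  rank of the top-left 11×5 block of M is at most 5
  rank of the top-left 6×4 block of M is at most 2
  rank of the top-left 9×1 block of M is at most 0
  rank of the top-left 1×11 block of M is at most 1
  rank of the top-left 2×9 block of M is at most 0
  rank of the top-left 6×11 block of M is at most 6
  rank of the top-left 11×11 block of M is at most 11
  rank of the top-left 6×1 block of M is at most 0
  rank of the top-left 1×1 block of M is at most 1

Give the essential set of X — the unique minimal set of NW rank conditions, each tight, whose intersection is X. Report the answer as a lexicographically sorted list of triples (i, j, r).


Computing R[i][j] = min implied NW-rank bound (n=11, 23 conditions):

  R[1]: 0, 0, 0, 0, 0, 0, 0, 0, 0, 1, 1
  R[2]: 0, 0, 0, 0, 0, 0, 0, 0, 0, 1, 2
  R[3]: 0, 0, 1, 1, 1, 1, 1, 1, 1, 2, 3
  R[4]: 0, 1, 2, 2, 2, 2, 2, 2, 2, 3, 4
  R[5]: 0, 1, 2, 2, 3, 3, 3, 3, 3, 4, 5
  R[6]: 0, 1, 2, 2, 3, 3, 3, 4, 4, 5, 6
  R[7]: 0, 1, 2, 3, 4, 4, 4, 5, 5, 6, 7
  R[8]: 0, 1, 2, 3, 4, 4, 5, 6, 6, 7, 8
  R[9]: 0, 1, 2, 3, 4, 4, 5, 6, 7, 8, 9
  R[10]: 1, 2, 3, 4, 5, 5, 6, 7, 8, 9, 10
  R[11]: 1, 2, 3, 4, 5, 6, 7, 8, 9, 10, 11

giving w = (10, 11, 3, 2, 5, 8, 4, 7, 9, 1, 6) via Δ²R.

|D(w)|=32, |Ess(w)|=6:

[(2, 9, 0), (3, 2, 0), (6, 4, 2), (6, 7, 3), (9, 1, 0), (9, 6, 4)]


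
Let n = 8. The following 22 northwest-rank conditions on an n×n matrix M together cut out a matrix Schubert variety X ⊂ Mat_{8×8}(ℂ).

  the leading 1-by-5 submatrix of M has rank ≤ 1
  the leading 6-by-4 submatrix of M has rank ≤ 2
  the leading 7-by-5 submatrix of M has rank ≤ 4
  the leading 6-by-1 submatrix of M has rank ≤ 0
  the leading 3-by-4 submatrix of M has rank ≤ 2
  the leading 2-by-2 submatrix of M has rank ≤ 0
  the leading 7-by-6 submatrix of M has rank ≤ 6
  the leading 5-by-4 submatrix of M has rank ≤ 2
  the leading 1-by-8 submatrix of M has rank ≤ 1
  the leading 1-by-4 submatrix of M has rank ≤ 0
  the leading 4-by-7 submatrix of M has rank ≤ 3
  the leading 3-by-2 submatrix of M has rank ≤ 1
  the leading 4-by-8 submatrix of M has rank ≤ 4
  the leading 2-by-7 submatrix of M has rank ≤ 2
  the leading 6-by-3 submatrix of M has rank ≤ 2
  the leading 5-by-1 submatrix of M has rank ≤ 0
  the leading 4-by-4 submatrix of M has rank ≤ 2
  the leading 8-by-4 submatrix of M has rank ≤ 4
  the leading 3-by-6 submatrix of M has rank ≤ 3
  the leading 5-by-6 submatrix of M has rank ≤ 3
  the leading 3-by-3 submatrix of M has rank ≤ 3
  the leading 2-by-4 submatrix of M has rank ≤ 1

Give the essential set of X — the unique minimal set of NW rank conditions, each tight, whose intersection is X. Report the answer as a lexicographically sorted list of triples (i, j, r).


Computing R[i][j] = min implied NW-rank bound (n=8, 22 conditions):

  R[1]: 0 | 0 | 0 | 0 | 1 | 1 | 1 | 1
  R[2]: 0 | 0 | 1 | 1 | 2 | 2 | 2 | 2
  R[3]: 0 | 1 | 2 | 2 | 3 | 3 | 3 | 3
  R[4]: 0 | 1 | 2 | 2 | 3 | 3 | 3 | 4
  R[5]: 0 | 1 | 2 | 2 | 3 | 3 | 4 | 5
  R[6]: 0 | 1 | 2 | 2 | 3 | 4 | 5 | 6
  R[7]: 1 | 2 | 3 | 3 | 4 | 5 | 6 | 7
  R[8]: 1 | 2 | 3 | 4 | 5 | 6 | 7 | 8

the unique w with this rank table is (5, 3, 2, 8, 7, 6, 1, 4).

D(w) has 16 cells with 6 SE-corners; essential set:

[(1, 4, 0), (2, 2, 0), (4, 7, 3), (5, 6, 3), (6, 1, 0), (6, 4, 2)]


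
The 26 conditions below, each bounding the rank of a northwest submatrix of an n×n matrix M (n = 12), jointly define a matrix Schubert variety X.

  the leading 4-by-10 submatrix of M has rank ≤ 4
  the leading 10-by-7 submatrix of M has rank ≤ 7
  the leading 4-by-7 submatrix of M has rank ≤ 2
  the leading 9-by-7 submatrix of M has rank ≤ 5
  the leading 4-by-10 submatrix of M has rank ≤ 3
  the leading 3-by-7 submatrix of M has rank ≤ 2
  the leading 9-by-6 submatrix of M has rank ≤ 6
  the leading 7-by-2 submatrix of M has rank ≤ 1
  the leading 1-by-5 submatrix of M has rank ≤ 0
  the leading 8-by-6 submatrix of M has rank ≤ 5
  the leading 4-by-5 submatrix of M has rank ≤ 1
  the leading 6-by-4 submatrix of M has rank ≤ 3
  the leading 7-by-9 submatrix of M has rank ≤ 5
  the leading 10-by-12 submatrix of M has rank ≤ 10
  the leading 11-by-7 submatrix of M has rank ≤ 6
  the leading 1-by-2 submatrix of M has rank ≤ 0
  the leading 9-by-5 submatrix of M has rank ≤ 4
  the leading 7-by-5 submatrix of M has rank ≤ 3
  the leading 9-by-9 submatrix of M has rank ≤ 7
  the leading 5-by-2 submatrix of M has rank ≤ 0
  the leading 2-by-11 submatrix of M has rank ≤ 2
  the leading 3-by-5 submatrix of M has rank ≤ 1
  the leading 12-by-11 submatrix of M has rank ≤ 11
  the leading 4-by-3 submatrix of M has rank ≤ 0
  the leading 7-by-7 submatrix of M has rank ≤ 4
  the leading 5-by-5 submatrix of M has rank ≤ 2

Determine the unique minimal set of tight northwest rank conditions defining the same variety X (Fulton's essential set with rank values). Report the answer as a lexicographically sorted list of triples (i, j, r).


Reconstructing r_w from the 26 given conditions:

  i=1: 0 | 0 | 0 | 0 | 0 | 1 | 1 | 1 | 1 | 1 | 1 | 1
  i=2: 0 | 0 | 0 | 1 | 1 | 2 | 2 | 2 | 2 | 2 | 2 | 2
  i=3: 0 | 0 | 0 | 1 | 1 | 2 | 2 | 3 | 3 | 3 | 3 | 3
  i=4: 0 | 0 | 0 | 1 | 1 | 2 | 2 | 3 | 3 | 3 | 4 | 4
  i=5: 0 | 0 | 1 | 2 | 2 | 3 | 3 | 4 | 4 | 4 | 5 | 5
  i=6: 1 | 1 | 2 | 3 | 3 | 4 | 4 | 5 | 5 | 5 | 6 | 6
  i=7: 1 | 1 | 2 | 3 | 3 | 4 | 4 | 5 | 5 | 6 | 7 | 7
  i=8: 1 | 2 | 3 | 4 | 4 | 5 | 5 | 6 | 6 | 7 | 8 | 8
  i=9: 1 | 2 | 3 | 4 | 4 | 5 | 5 | 6 | 7 | 8 | 9 | 9
  i=10: 1 | 2 | 3 | 4 | 5 | 6 | 6 | 7 | 8 | 9 | 10 | 10
  i=11: 1 | 2 | 3 | 4 | 5 | 6 | 6 | 7 | 8 | 9 | 10 | 11
  i=12: 1 | 2 | 3 | 4 | 5 | 6 | 7 | 8 | 9 | 10 | 11 | 12

so w = (6, 4, 8, 11, 3, 1, 10, 2, 9, 5, 12, 7).

Fulton essential set (13 of the 29 Rothe cells):

[(1, 5, 0), (4, 3, 0), (4, 5, 1), (4, 7, 2), (4, 10, 3), (5, 2, 0), (7, 2, 1), (7, 5, 3), (7, 7, 4), (7, 9, 5), (9, 5, 4), (9, 7, 5), (11, 7, 6)]


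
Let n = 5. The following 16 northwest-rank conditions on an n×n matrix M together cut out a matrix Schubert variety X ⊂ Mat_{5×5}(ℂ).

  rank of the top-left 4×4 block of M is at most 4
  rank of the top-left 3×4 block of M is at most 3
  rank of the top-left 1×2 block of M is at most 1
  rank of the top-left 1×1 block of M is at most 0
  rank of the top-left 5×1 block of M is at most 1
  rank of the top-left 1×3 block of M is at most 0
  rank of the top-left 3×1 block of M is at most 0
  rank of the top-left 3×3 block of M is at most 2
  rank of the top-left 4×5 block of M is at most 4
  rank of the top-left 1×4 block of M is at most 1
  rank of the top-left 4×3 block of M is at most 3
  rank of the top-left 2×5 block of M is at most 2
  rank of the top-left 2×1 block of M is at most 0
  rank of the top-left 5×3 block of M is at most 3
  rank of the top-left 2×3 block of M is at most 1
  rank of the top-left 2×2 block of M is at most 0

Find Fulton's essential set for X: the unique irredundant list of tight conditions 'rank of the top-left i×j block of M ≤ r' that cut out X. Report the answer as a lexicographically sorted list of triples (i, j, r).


Rank table r_w(5×5) implied by the 16 constraints:

  row 1: 0  0  0  1  1
  row 2: 0  0  1  2  2
  row 3: 0  1  2  3  3
  row 4: 1  2  3  4  4
  row 5: 1  2  3  4  5

the unique w with this rank table is (4, 3, 2, 1, 5).

D(w) has 6 cells with 3 SE-corners; essential set:

[(1, 3, 0), (2, 2, 0), (3, 1, 0)]


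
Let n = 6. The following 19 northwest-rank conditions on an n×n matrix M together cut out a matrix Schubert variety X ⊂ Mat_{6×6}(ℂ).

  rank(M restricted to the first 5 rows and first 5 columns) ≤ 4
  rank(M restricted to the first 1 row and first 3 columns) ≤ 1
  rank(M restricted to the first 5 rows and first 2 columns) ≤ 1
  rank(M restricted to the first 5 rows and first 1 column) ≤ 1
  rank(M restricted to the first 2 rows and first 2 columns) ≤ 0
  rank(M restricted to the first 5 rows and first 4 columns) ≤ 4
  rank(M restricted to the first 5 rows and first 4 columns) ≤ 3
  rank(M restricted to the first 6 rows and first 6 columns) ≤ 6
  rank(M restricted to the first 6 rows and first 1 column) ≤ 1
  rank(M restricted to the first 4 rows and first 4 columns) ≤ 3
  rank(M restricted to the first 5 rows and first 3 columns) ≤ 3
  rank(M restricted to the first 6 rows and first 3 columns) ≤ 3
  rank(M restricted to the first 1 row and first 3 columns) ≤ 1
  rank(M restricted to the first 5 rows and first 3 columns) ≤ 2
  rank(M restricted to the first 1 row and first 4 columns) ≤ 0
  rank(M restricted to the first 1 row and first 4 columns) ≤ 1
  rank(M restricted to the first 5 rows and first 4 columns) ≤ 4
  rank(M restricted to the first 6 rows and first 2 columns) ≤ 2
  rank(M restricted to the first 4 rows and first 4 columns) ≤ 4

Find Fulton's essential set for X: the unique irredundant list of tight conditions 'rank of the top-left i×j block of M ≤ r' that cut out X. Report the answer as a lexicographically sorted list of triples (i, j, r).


Recovering R(i,j) via the rank-extension bound from the 19 conditions:

  i=1: 0 | 0 | 0 | 0 | 1 | 1
  i=2: 0 | 0 | 1 | 1 | 2 | 2
  i=3: 1 | 1 | 2 | 2 | 3 | 3
  i=4: 1 | 1 | 2 | 3 | 4 | 4
  i=5: 1 | 1 | 2 | 3 | 4 | 5
  i=6: 1 | 2 | 3 | 4 | 5 | 6

reading off 1-entries of Δ²R: w = (5, 3, 1, 4, 6, 2).

Rothe diagram D(w) (8 cells), 3 SE-corners (essential conditions):

[(1, 4, 0), (2, 2, 0), (5, 2, 1)]


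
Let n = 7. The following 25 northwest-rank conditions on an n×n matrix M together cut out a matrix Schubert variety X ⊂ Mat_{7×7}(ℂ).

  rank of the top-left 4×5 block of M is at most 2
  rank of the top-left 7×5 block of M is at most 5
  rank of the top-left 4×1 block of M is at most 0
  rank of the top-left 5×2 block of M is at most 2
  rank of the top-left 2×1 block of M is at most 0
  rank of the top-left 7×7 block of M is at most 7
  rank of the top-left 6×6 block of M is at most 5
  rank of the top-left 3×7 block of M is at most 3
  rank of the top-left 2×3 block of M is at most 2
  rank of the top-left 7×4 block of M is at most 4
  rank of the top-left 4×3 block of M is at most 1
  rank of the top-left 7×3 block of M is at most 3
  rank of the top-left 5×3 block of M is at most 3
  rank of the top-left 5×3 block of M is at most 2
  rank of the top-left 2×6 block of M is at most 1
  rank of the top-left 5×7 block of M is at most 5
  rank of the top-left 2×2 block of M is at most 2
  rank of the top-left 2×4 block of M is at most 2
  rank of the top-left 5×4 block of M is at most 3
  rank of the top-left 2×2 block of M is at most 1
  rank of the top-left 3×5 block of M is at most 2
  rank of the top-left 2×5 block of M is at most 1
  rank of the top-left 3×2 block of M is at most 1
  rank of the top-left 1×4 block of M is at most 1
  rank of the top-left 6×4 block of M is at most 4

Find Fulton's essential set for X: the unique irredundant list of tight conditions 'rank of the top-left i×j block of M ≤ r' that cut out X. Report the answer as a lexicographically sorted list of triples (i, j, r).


Recovering R(i,j) via the rank-extension bound from the 25 conditions:

  i=1: 0, 1, 1, 1, 1, 1, 1
  i=2: 0, 1, 1, 1, 1, 1, 2
  i=3: 0, 1, 1, 2, 2, 2, 3
  i=4: 0, 1, 1, 2, 2, 3, 4
  i=5: 1, 2, 2, 3, 3, 4, 5
  i=6: 1, 2, 3, 4, 4, 5, 6
  i=7: 1, 2, 3, 4, 5, 6, 7

giving w = (2, 7, 4, 6, 1, 3, 5) via Δ²R.

D(w) has 11 cells with 4 SE-corners; essential set:

[(2, 6, 1), (4, 1, 0), (4, 3, 1), (4, 5, 2)]


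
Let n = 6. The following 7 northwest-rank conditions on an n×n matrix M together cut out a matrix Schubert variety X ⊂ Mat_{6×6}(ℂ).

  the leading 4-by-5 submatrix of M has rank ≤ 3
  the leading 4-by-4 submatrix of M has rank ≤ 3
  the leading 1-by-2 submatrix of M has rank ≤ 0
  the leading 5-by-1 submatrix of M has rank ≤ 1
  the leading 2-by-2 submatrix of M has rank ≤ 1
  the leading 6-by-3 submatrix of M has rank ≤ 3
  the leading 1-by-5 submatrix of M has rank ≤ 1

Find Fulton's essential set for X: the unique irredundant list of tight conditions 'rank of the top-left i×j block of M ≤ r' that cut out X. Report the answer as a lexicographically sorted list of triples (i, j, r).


Rank table r_w(6×6) implied by the 7 constraints:

  R[1]: 0 | 0 | 1 | 1 | 1 | 1
  R[2]: 1 | 1 | 2 | 2 | 2 | 2
  R[3]: 1 | 2 | 3 | 3 | 3 | 3
  R[4]: 1 | 2 | 3 | 3 | 3 | 4
  R[5]: 1 | 2 | 3 | 4 | 4 | 5
  R[6]: 1 | 2 | 3 | 4 | 5 | 6

second differences of R give the permutation w = (3, 1, 2, 6, 4, 5).

Fulton essential set (2 of the 4 Rothe cells):

[(1, 2, 0), (4, 5, 3)]


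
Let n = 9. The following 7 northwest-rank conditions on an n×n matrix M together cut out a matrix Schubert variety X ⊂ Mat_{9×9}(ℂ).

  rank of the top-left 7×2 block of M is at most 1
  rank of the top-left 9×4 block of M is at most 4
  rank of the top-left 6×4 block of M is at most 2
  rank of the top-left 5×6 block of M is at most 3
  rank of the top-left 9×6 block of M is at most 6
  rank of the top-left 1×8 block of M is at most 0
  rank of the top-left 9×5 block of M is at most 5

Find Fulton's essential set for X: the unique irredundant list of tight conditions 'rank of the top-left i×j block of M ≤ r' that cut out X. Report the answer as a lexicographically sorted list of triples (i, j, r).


The tightest implied rank at each (i,j), from the 7 conditions:

  i=1: 0 0 0 0 0 0 0 0 1
  i=2: 1 1 1 1 1 1 1 1 2
  i=3: 1 1 2 2 2 2 2 2 3
  i=4: 1 1 2 2 3 3 3 3 4
  i=5: 1 1 2 2 3 3 4 4 5
  i=6: 1 1 2 2 3 4 5 5 6
  i=7: 1 1 2 3 4 5 6 6 7
  i=8: 1 2 3 4 5 6 7 7 8
  i=9: 1 2 3 4 5 6 7 8 9

second differences of R give the permutation w = (9, 1, 3, 5, 7, 6, 4, 2, 8).

D(w) has 17 cells with 4 SE-corners; essential set:

[(1, 8, 0), (5, 6, 3), (6, 4, 2), (7, 2, 1)]


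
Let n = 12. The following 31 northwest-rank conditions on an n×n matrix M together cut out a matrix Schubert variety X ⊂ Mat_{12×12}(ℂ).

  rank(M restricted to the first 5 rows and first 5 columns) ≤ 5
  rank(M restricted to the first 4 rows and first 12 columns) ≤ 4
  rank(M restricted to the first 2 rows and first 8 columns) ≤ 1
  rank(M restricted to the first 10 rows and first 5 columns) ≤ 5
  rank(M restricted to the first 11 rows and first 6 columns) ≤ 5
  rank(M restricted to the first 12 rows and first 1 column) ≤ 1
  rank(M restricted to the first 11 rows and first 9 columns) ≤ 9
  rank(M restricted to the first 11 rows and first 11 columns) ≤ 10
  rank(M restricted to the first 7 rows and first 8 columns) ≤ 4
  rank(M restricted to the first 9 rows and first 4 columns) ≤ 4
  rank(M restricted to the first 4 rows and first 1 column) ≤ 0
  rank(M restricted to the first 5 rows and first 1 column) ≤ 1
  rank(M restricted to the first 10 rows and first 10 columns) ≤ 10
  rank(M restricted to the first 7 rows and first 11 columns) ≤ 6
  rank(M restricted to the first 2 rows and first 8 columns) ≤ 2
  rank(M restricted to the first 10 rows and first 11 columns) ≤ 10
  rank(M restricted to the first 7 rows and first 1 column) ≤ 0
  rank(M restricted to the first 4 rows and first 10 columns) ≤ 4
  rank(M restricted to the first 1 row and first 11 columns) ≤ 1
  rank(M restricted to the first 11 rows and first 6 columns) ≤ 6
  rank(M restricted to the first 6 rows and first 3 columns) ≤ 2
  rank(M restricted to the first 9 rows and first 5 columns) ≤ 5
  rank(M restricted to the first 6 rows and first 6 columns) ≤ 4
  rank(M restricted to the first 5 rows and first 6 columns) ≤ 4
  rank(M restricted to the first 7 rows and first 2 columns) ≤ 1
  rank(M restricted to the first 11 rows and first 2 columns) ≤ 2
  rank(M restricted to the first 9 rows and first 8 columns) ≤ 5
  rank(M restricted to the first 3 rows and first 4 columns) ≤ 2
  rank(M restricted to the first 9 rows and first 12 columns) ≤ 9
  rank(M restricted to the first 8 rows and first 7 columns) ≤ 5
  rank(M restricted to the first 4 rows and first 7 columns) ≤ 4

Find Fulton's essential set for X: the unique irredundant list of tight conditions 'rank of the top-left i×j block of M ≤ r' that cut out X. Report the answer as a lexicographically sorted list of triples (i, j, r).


Recovering R(i,j) via the rank-extension bound from the 31 conditions:

  row 1: 0 | 1 | 1 | 1 | 1 | 1 | 1 | 1 | 1 | 1 | 1 | 1
  row 2: 0 | 1 | 1 | 1 | 1 | 1 | 1 | 1 | 2 | 2 | 2 | 2
  row 3: 0 | 1 | 2 | 2 | 2 | 2 | 2 | 2 | 3 | 3 | 3 | 3
  row 4: 0 | 1 | 2 | 3 | 3 | 3 | 3 | 3 | 4 | 4 | 4 | 4
  row 5: 0 | 1 | 2 | 3 | 4 | 4 | 4 | 4 | 5 | 5 | 5 | 5
  row 6: 0 | 1 | 2 | 3 | 4 | 4 | 4 | 4 | 5 | 6 | 6 | 6
  row 7: 0 | 1 | 2 | 3 | 4 | 4 | 4 | 4 | 5 | 6 | 6 | 7
  row 8: 1 | 2 | 3 | 4 | 5 | 5 | 5 | 5 | 6 | 7 | 7 | 8
  row 9: 1 | 2 | 3 | 4 | 5 | 5 | 5 | 5 | 6 | 7 | 8 | 9
  row 10: 1 | 2 | 3 | 4 | 5 | 5 | 6 | 6 | 7 | 8 | 9 | 10
  row 11: 1 | 2 | 3 | 4 | 5 | 5 | 6 | 7 | 8 | 9 | 10 | 11
  row 12: 1 | 2 | 3 | 4 | 5 | 6 | 7 | 8 | 9 | 10 | 11 | 12

second differences of R give the permutation w = (2, 9, 3, 4, 5, 10, 12, 1, 11, 7, 8, 6).

D(w) has 25 cells with 6 SE-corners; essential set:

[(2, 8, 1), (7, 1, 0), (7, 8, 4), (7, 11, 6), (9, 8, 5), (11, 6, 5)]
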